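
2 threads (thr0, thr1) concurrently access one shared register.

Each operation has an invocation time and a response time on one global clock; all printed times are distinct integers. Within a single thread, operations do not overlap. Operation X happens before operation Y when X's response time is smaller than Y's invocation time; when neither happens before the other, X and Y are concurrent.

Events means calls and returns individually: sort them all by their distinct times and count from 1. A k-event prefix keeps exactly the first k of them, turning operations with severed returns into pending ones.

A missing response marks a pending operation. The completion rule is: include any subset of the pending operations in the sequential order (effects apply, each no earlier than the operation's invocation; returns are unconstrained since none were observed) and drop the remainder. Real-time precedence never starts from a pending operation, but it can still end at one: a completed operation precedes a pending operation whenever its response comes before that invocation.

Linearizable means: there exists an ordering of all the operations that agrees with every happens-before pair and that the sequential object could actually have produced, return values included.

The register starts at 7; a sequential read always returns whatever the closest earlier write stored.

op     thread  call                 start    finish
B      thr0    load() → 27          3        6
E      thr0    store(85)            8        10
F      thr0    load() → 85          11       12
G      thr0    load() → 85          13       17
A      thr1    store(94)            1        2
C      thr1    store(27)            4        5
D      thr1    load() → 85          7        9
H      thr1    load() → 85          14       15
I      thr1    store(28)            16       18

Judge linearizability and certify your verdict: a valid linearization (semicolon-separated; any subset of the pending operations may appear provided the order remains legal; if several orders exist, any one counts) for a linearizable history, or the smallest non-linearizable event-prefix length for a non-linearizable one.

linearizable — witness: A; C; B; E; D; F; G; H; I

1. A store(94), leaving value 94
2. C store(27), leaving value 27
3. B load() → 27, leaving value 27
4. E store(85), leaving value 85
5. D load() → 85, leaving value 85
6. F load() → 85, leaving value 85
7. G load() → 85, leaving value 85
8. H load() → 85, leaving value 85
9. I store(28), leaving value 28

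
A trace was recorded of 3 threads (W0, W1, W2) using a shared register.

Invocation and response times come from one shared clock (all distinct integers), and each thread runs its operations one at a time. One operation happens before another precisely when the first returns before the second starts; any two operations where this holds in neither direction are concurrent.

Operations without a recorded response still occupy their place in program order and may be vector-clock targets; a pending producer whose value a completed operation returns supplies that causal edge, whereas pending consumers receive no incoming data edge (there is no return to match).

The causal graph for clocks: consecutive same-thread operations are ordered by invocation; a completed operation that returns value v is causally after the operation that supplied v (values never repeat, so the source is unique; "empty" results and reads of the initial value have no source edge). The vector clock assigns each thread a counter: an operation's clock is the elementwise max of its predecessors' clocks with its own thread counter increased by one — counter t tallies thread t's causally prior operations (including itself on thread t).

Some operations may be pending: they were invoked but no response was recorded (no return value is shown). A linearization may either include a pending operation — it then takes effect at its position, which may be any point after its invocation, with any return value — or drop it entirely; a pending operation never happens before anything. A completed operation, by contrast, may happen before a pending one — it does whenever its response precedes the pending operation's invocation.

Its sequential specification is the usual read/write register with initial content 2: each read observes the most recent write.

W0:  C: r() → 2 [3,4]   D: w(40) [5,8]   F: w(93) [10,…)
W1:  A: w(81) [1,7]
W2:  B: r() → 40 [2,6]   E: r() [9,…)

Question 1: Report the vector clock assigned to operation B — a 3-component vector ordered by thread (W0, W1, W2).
no predecessors for A (invoked 1): W1 increments from zero → (0, 1, 0)
no predecessors for C (invoked 3): W0 increments from zero → (1, 0, 0)
D (invocation 5): componentwise max over VC(C)=(1, 0, 0), +1 at W0, giving (2, 0, 0)
B (invocation 2): componentwise max over VC(D)=(2, 0, 0), +1 at W2, giving (2, 0, 1)
F (invocation 10): componentwise max over VC(D)=(2, 0, 0), +1 at W0, giving (3, 0, 0)
E (invocation 9): componentwise max over VC(B)=(2, 0, 1), +1 at W2, giving (2, 0, 2)
target: VC(B) = (2, 0, 1)

(2, 0, 1)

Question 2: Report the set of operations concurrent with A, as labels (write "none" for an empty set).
A spans [1,7]; an op avoiding the whole window 1..7 is ordered, any other is concurrent
B [2,6]: concurrent
C [3,4]: concurrent
D [5,8]: concurrent
E [9,…): after
F [10,…): after

B, C, D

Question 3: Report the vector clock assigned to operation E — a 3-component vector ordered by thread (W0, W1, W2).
invoked at 1, A has no predecessors; its own W1 bump gives (0, 1, 0)
invoked at 3, C has no predecessors; its own W0 bump gives (1, 0, 0)
D, invoked 5, takes VC(C)=(1, 0, 0) under max, adds 1 for W0 → (2, 0, 0)
B, invoked 2, takes VC(D)=(2, 0, 0) under max, adds 1 for W2 → (2, 0, 1)
F, invoked 10, takes VC(D)=(2, 0, 0) under max, adds 1 for W0 → (3, 0, 0)
E, invoked 9, takes VC(B)=(2, 0, 1) under max, adds 1 for W2 → (2, 0, 2)
target: VC(E) = (2, 0, 2)

(2, 0, 2)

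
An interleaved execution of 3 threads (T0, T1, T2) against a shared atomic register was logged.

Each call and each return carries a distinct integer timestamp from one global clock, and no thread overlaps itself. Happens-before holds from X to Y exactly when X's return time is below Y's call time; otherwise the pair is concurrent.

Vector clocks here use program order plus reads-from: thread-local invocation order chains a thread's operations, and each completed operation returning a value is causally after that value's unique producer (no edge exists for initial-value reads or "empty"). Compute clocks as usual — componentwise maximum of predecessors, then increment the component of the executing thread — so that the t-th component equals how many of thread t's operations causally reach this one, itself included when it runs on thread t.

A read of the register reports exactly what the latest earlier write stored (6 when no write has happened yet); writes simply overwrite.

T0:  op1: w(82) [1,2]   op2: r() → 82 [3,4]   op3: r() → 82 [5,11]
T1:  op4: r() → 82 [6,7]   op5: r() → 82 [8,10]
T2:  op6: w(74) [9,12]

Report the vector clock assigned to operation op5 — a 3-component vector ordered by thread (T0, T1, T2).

no predecessors for op6 (invoked 9): T2 increments from zero → (0, 0, 1)
no predecessors for op1 (invoked 1): T0 increments from zero → (1, 0, 0)
op4, invoked 6, takes VC(op1)=(1, 0, 0) under max, adds 1 for T1 → (1, 1, 0)
op2, invoked 3, takes VC(op1)=(1, 0, 0) under max, adds 1 for T0 → (2, 0, 0)
op5, invoked 8, takes VC(op1)=(1, 0, 0), VC(op4)=(1, 1, 0) under max, adds 1 for T1 → (1, 2, 0)
op3, invoked 5, takes VC(op1)=(1, 0, 0), VC(op2)=(2, 0, 0) under max, adds 1 for T0 → (3, 0, 0)
target: VC(op5) = (1, 2, 0)

(1, 2, 0)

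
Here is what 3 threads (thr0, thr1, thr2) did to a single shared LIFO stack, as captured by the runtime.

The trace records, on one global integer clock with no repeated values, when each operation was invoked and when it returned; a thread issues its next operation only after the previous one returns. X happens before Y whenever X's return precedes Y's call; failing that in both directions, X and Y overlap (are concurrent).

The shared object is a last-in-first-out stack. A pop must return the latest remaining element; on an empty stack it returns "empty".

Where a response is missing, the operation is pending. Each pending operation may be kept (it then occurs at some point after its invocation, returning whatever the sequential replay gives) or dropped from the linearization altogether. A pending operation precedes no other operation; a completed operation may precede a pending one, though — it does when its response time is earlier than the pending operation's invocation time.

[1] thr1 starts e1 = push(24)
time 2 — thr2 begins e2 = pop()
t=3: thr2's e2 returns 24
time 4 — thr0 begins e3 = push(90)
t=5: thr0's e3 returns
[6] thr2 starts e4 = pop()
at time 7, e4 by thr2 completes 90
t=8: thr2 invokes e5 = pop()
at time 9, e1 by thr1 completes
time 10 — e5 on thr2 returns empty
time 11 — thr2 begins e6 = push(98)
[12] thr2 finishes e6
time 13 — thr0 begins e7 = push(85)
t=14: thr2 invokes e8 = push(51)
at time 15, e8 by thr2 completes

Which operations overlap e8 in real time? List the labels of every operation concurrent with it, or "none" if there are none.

e7

concurrent with e8 ([14,15]): every op whose interval crosses 14..15
e1 [1,9]: before
e2 [2,3]: before
e3 [4,5]: before
e4 [6,7]: before
e5 [8,10]: before
e6 [11,12]: before
e7 [13,…): concurrent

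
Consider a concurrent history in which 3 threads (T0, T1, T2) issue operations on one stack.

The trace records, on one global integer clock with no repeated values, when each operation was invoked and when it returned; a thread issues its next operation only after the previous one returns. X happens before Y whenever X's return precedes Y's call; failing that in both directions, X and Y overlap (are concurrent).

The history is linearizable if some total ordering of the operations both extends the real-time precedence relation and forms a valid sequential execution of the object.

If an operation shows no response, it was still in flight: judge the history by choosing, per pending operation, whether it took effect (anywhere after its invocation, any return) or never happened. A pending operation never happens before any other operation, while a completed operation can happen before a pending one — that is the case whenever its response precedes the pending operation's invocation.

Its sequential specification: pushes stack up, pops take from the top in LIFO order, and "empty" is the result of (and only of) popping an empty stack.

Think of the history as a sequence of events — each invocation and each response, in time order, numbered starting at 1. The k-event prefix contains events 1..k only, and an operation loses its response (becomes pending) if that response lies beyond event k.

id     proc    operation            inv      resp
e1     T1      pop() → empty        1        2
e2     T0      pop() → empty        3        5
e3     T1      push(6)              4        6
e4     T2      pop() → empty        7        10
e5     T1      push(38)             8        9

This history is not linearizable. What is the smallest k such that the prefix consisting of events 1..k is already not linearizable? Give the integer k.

10

events 1..9 are linearizable; a witness order is e1, e2, e3, e4, e5:
step 1: e1 pop() → empty — stack <>
step 2: e2 pop() → empty — stack <>
step 3: e3 push(6) — stack <6>
step 4: e4 pop() (pending, included) — stack <>
step 5: e5 push(38) — stack <38>
at event 10 (e4's time-10 response) nothing linearizes any more
take e1, e2, e3, e4, e5: step 4 already fails, because e4 pop() → empty cannot occur there
take e1, e2, e3, e5, e4: step 5 already fails, because e4 pop() → empty cannot occur there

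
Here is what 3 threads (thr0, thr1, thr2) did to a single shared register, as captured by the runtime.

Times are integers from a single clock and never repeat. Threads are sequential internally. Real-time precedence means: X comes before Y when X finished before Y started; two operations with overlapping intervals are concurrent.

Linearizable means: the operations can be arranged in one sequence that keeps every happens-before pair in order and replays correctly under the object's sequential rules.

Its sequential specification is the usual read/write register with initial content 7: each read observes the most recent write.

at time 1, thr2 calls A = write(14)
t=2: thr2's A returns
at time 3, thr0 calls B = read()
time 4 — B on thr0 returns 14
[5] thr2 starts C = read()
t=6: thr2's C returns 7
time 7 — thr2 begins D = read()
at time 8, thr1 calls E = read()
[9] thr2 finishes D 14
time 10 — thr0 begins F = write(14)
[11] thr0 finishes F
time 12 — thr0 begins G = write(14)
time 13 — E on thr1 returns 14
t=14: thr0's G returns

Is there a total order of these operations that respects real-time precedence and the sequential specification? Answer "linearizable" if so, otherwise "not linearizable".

not linearizable

prefix check: 1..5 passes, 1..6 fails once C's time-6 response joins
the completed operations (3 total) allow one real-time order; the register replay rejects it
for example A, B, C fails at step 3: C read() → 7 is not legal there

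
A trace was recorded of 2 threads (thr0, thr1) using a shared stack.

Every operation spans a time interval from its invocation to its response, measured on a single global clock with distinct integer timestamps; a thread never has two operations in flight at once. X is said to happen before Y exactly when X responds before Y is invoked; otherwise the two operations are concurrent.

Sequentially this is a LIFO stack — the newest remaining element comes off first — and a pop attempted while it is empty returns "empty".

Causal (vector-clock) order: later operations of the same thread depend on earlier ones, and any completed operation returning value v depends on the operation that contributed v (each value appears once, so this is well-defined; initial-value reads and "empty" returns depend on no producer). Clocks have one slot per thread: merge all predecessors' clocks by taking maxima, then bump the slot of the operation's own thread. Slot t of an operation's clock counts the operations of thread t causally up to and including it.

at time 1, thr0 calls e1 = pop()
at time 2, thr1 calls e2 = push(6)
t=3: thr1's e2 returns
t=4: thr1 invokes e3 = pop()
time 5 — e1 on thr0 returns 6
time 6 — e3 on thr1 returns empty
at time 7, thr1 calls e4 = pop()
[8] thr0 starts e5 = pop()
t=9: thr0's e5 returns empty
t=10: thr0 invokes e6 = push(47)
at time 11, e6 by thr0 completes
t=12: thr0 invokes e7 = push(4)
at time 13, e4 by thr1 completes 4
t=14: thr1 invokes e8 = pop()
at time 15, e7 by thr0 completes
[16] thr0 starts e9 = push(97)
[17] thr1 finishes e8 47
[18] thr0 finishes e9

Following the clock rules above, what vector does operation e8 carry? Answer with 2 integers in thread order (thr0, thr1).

(4, 4)

VC(e2, invoked at 2): no causal predecessors; +1 on thr1 → (0, 1)
invoked at 4, e3 merges VC(e2)=(0, 1) and bumps thr1's slot → (0, 2)
invoked at 1, e1 merges VC(e2)=(0, 1) and bumps thr0's slot → (1, 1)
invoked at 8, e5 merges VC(e1)=(1, 1) and bumps thr0's slot → (2, 1)
invoked at 10, e6 merges VC(e5)=(2, 1) and bumps thr0's slot → (3, 1)
invoked at 12, e7 merges VC(e6)=(3, 1) and bumps thr0's slot → (4, 1)
invoked at 16, e9 merges VC(e7)=(4, 1) and bumps thr0's slot → (5, 1)
invoked at 7, e4 merges VC(e3)=(0, 2), VC(e7)=(4, 1) and bumps thr1's slot → (4, 3)
invoked at 14, e8 merges VC(e4)=(4, 3), VC(e6)=(3, 1) and bumps thr1's slot → (4, 4)
target: VC(e8) = (4, 4)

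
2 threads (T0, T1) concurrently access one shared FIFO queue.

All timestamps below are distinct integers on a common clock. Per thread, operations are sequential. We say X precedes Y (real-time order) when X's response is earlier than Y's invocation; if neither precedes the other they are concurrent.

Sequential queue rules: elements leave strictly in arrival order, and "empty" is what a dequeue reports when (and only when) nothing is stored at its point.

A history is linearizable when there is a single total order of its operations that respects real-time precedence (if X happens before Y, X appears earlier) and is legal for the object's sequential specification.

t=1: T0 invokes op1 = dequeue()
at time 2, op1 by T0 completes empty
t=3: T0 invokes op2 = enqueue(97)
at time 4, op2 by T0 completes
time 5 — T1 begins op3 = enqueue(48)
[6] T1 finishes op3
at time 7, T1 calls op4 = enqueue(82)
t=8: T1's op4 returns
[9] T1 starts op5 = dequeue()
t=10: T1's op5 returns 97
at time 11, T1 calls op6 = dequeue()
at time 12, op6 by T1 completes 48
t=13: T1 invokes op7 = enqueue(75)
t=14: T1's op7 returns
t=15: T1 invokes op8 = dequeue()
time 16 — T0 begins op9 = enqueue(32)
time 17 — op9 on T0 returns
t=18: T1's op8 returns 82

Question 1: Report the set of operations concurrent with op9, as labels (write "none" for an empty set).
op9 spans [16,17]; an op avoiding the whole window 16..17 is ordered, any other is concurrent
op1 [1,2]: before
op2 [3,4]: before
op3 [5,6]: before
op4 [7,8]: before
op5 [9,10]: before
op6 [11,12]: before
op7 [13,14]: before
op8 [15,18]: concurrent

op8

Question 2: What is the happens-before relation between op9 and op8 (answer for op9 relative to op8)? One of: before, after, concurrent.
op9 spans [16,17], op8 spans [15,18]
the intervals overlap in both directions

concurrent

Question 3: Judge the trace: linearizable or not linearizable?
one valid linearization: op1, op2, op3, op4, op5, op6, op7, op8, op9
step 1: op1 dequeue() → empty — queue <>
step 2: op2 enqueue(97) — queue <97>
step 3: op3 enqueue(48) — queue <97,48>
step 4: op4 enqueue(82) — queue <97,48,82>
step 5: op5 dequeue() → 97 — queue <48,82>
step 6: op6 dequeue() → 48 — queue <82>
step 7: op7 enqueue(75) — queue <82,75>
step 8: op8 dequeue() → 82 — queue <75>
step 9: op9 enqueue(32) — queue <75,32>

linearizable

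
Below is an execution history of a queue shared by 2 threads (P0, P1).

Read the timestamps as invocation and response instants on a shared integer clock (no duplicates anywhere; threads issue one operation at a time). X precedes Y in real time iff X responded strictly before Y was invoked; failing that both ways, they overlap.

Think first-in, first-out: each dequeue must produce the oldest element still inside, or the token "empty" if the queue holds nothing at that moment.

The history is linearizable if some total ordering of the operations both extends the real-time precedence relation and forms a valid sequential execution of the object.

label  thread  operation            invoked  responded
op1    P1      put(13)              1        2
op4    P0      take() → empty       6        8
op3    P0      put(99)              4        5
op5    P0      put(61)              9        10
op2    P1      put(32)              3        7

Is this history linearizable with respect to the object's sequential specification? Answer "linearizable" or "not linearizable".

through event 7 a valid linearization exists; event 8 (op4 responding at time 8) ends that
no legal order exists: 3 real-time-consistent candidates over 4 completed queue operations, all rejected
for example op1, op2, op3, op4 fails at step 4: op4 take() → empty is not legal there
for example op1, op3, op2, op4 fails at step 4: op4 take() → empty is not legal there

not linearizable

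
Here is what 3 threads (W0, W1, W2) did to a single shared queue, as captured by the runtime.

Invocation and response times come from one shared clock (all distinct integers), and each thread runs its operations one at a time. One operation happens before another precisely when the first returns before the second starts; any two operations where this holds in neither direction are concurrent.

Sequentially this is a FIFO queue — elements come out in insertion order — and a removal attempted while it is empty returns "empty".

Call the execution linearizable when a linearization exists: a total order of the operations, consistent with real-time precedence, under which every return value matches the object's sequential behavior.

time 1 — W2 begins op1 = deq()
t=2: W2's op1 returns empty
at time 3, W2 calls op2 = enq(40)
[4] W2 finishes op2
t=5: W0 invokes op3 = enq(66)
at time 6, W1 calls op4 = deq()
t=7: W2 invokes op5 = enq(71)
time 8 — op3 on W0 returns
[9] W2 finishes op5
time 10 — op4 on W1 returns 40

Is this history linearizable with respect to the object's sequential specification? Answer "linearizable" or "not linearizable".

linearizable

a witness: op1, op2, op3, op4, op5
after step 1 (op1 deq() → empty): queue <>
after step 2 (op2 enq(40)): queue <40>
after step 3 (op3 enq(66)): queue <40,66>
after step 4 (op4 deq() → 40): queue <66>
after step 5 (op5 enq(71)): queue <66,71>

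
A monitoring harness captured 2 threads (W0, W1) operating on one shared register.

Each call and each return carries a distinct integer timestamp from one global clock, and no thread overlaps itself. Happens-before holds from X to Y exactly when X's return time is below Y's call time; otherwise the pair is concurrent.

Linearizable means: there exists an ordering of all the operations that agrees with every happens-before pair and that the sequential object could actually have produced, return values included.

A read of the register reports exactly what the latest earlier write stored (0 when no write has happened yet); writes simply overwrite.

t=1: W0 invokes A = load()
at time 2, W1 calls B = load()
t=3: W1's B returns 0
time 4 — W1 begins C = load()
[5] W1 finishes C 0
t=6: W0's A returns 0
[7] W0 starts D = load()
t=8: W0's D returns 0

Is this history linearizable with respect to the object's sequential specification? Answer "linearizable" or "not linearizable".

one valid linearization: A, B, C, D
1. A load() → 0, leaving value 0
2. B load() → 0, leaving value 0
3. C load() → 0, leaving value 0
4. D load() → 0, leaving value 0

linearizable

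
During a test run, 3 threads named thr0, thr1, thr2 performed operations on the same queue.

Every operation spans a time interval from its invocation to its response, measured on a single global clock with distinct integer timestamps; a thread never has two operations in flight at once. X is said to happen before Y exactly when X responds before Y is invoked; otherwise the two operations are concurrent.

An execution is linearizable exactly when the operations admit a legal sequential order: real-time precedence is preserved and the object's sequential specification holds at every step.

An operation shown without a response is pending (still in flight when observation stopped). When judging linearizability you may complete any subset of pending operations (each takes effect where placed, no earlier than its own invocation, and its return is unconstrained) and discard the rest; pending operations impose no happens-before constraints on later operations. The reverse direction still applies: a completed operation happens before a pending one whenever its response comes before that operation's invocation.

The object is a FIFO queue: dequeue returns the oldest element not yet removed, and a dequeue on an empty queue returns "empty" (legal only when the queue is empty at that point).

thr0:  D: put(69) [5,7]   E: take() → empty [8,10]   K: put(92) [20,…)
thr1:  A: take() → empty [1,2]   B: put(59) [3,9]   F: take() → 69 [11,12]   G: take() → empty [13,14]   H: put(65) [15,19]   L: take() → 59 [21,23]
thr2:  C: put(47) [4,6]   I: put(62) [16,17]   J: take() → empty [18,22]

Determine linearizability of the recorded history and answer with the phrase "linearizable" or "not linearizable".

not linearizable

events 1..9 are fine; event 10 — the response of E at time 10 — makes the prefix non-linearizable
all 8 real-time-respecting orders fail — 5 completed queue operations, no legal replay
e.g. A, B, C, D, E: illegal at step 5, since E take() → empty cannot apply there
e.g. A, B, D, C, E: illegal at step 5, since E take() → empty cannot apply there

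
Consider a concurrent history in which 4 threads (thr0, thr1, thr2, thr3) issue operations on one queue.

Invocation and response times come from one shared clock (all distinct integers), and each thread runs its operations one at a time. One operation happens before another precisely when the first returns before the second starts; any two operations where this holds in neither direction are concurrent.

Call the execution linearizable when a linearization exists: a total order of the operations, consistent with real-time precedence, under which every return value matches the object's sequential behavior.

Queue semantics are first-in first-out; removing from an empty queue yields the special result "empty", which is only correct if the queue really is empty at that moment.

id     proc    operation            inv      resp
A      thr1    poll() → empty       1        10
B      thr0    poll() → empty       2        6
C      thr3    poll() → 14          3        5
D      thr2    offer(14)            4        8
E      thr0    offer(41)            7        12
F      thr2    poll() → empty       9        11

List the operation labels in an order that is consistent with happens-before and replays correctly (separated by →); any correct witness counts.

A → B → D → C → F → E

step 1: A poll() → empty — queue <>
step 2: B poll() → empty — queue <>
step 3: D offer(14) — queue <14>
step 4: C poll() → 14 — queue <>
step 5: F poll() → empty — queue <>
step 6: E offer(41) — queue <41>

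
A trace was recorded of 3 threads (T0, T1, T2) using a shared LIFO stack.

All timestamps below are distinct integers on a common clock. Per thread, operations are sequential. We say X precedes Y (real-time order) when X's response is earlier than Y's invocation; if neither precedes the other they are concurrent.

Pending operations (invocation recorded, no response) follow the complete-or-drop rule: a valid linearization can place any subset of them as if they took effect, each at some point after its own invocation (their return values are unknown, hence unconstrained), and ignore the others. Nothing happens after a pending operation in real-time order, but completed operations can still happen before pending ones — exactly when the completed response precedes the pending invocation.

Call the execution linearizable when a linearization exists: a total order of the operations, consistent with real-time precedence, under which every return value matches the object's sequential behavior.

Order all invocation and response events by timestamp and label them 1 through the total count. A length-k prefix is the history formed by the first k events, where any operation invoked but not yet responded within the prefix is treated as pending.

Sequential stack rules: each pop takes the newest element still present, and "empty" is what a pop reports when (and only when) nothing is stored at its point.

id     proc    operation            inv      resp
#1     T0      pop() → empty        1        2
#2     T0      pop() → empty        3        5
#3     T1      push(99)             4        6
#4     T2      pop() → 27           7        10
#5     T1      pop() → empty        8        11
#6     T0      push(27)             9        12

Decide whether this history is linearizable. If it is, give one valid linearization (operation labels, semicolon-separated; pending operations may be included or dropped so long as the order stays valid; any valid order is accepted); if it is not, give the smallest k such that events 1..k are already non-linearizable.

through event 10 a valid linearization exists; event 11 (#5 responding at time 11) ends that
no legal order exists: 4 real-time-consistent candidates over 5 completed LIFO stack operations, all rejected
no escape via the 1 pending operation (#6): every completion choice fails
for example #1, #2, #3, #4, #5 (pending dropped) fails at step 4: #4 pop() → 27 is not legal there
for example #1, #2, #3, #5, #4 (pending dropped) fails at step 4: #5 pop() → empty is not legal there

not linearizable — minimal violating prefix: 11 events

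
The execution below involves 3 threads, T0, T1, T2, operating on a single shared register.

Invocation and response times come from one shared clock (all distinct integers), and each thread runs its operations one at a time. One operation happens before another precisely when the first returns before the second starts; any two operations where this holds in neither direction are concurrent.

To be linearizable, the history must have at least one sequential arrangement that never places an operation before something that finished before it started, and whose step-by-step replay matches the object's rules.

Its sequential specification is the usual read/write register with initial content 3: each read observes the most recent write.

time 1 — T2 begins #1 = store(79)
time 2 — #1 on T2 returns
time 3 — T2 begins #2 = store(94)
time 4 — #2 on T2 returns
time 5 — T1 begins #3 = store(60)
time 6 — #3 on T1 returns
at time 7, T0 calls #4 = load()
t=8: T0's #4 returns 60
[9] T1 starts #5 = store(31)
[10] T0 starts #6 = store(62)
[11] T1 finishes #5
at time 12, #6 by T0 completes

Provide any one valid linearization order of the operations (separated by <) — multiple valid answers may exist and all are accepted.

#1 < #2 < #3 < #4 < #5 < #6

1. #1 store(79), leaving value 79
2. #2 store(94), leaving value 94
3. #3 store(60), leaving value 60
4. #4 load() → 60, leaving value 60
5. #5 store(31), leaving value 31
6. #6 store(62), leaving value 62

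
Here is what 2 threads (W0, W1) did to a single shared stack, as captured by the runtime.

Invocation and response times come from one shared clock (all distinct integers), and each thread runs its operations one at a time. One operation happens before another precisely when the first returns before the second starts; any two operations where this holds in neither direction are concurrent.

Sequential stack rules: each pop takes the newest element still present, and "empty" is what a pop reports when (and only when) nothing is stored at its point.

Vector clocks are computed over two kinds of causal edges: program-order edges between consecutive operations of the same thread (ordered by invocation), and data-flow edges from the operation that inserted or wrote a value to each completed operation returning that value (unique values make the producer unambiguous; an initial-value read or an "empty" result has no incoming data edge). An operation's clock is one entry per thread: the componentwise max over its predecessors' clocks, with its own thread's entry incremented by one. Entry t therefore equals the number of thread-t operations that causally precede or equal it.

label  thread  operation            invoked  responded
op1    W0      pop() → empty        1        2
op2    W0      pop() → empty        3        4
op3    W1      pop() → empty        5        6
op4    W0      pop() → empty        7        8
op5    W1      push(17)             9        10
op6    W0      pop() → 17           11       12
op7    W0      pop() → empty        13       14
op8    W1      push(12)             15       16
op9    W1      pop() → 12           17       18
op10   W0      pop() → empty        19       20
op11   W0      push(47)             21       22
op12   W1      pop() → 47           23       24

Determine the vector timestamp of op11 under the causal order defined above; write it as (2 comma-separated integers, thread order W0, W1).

op3, invoked 5, has no incoming edges; only W1's bump applies → (0, 1)
op1, invoked 1, has no incoming edges; only W0's bump applies → (1, 0)
invoked at 9, op5 merges VC(op3)=(0, 1) and bumps W1's slot → (0, 2)
invoked at 3, op2 merges VC(op1)=(1, 0) and bumps W0's slot → (2, 0)
invoked at 15, op8 merges VC(op5)=(0, 2) and bumps W1's slot → (0, 3)
invoked at 7, op4 merges VC(op2)=(2, 0) and bumps W0's slot → (3, 0)
invoked at 17, op9 merges VC(op8)=(0, 3) and bumps W1's slot → (0, 4)
invoked at 11, op6 merges VC(op4)=(3, 0), VC(op5)=(0, 2) and bumps W0's slot → (4, 2)
invoked at 13, op7 merges VC(op6)=(4, 2) and bumps W0's slot → (5, 2)
invoked at 19, op10 merges VC(op7)=(5, 2) and bumps W0's slot → (6, 2)
invoked at 21, op11 merges VC(op10)=(6, 2) and bumps W0's slot → (7, 2)
invoked at 23, op12 merges VC(op9)=(0, 4), VC(op11)=(7, 2) and bumps W1's slot → (7, 5)
target: VC(op11) = (7, 2)

(7, 2)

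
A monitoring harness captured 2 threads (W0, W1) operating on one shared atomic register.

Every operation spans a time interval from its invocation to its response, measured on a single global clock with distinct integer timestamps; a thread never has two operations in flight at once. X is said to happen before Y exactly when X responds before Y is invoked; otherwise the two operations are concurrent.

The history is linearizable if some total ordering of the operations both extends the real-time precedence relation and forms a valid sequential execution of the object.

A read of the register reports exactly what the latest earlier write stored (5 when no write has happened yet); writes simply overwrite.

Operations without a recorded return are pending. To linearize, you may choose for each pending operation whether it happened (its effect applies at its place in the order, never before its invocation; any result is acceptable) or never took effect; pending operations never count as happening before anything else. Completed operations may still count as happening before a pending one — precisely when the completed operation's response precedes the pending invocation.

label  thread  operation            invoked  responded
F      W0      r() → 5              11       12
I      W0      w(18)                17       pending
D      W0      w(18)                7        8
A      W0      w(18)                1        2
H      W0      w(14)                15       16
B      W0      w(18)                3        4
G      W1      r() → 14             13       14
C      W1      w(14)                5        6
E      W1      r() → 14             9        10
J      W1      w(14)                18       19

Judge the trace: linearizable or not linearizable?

the violation lands at event 10, E's response at time 10: events 1..9 linearize, events 1..10 do not
exactly one order of the 5 completed ops respects real time; the atomic register replay fails
sample order A, B, C, D, E stalls at step 5 — E r() → 14 has no legal effect

not linearizable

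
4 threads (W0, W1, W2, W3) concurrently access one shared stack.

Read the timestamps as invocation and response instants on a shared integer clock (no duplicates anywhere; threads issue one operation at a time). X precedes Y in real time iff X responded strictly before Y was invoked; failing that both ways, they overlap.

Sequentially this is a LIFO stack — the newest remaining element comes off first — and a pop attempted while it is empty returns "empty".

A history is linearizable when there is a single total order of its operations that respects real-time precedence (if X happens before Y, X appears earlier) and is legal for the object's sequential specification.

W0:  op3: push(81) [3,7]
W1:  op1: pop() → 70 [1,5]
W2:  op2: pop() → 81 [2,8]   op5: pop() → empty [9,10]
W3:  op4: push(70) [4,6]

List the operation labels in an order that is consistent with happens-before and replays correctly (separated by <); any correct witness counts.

op3 < op2 < op4 < op1 < op5

after step 1 (op3 push(81)): stack <81>
after step 2 (op2 pop() → 81): stack <>
after step 3 (op4 push(70)): stack <70>
after step 4 (op1 pop() → 70): stack <>
after step 5 (op5 pop() → empty): stack <>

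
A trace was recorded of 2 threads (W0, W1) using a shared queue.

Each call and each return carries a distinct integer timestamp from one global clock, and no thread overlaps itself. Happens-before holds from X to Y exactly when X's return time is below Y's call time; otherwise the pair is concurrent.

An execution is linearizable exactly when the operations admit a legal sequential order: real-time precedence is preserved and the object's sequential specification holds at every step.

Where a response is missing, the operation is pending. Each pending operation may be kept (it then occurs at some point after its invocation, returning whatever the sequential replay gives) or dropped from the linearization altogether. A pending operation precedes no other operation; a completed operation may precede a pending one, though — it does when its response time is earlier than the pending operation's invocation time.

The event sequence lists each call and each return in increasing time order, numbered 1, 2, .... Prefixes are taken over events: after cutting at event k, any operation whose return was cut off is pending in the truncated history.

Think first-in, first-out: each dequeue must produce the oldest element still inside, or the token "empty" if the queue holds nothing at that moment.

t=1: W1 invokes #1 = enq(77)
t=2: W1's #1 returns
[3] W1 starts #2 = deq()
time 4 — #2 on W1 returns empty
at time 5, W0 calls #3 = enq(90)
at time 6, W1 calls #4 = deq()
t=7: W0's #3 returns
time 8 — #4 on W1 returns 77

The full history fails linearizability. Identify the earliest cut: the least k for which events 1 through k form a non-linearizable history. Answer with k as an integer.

4

events 1..3 are linearizable; a witness order is #1:
1. #1 enq(77), leaving queue <77>
at event 4 (#2's time-4 response) nothing linearizes any more
e.g. #1, #2: illegal at step 2, since #2 deq() → empty cannot apply there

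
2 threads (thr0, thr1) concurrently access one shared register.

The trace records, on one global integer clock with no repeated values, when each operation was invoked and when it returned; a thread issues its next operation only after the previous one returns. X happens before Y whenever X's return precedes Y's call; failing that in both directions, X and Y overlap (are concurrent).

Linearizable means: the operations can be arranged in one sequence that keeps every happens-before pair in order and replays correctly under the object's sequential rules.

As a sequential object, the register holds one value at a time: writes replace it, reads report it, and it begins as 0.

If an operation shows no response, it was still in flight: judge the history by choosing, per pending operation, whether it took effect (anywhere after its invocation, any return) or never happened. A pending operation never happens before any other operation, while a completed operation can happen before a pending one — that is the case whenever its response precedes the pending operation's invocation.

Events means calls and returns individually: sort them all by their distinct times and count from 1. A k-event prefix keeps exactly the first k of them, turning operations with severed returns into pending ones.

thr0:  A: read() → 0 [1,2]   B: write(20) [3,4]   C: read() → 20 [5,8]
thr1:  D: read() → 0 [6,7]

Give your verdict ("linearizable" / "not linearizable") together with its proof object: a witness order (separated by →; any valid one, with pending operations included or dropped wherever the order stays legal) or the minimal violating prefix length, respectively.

not linearizable — minimal violating prefix: 7 events

already the first 7 events (up to D's response at time 7) admit no linearization; the first 6 still do
the sole real-time-consistent order of 3 completed operations fails the register replay
including or dropping the 1 pending operation (C) in any combination fails
e.g. A, B, D (pending dropped): illegal at step 3, since D read() → 0 cannot apply there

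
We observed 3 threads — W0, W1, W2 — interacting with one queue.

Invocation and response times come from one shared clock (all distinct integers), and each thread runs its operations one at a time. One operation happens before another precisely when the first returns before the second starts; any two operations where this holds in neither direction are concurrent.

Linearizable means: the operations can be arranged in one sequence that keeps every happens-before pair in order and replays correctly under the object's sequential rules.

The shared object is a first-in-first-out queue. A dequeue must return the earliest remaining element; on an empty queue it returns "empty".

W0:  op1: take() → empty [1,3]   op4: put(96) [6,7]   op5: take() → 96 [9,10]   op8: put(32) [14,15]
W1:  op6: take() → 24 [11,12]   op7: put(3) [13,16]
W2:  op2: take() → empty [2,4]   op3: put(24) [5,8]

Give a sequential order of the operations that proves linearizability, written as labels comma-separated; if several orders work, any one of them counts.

1. op1 take() → empty, leaving queue <>
2. op2 take() → empty, leaving queue <>
3. op4 put(96), leaving queue <96>
4. op3 put(24), leaving queue <96,24>
5. op5 take() → 96, leaving queue <24>
6. op6 take() → 24, leaving queue <>
7. op7 put(3), leaving queue <3>
8. op8 put(32), leaving queue <3,32>

op1, op2, op4, op3, op5, op6, op7, op8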